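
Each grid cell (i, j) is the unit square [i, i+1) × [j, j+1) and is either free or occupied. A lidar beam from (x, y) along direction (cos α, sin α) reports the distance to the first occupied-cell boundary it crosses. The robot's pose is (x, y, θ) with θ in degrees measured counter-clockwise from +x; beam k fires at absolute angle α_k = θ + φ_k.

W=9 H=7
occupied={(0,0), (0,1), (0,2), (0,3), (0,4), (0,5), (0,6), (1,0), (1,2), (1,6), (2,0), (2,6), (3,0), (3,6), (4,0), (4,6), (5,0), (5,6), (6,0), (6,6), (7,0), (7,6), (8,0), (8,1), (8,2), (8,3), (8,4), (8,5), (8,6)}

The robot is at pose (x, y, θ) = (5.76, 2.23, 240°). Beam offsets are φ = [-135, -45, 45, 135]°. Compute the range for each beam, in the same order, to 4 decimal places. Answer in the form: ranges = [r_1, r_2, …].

ranges = [3.9030, 4.7524, 1.2734, 2.3190]

beam 1: φ=-135°, α=105°
  d=(-0.2588,0.9659)  start (5,2)  tX=2.9364 tY=0.7972  stride 1/|dx|=3.8637 1/|dy|=1.0353
    cross y-line → (5,3), t=0.7972
    cross y-line → (5,4), t=1.8324
    cross y-line → (5,5), t=2.8677
    cross x-line → (4,5), t=2.9364
    cross y-line → (4,6), t=3.9030 (wall)
  → r_1 = 3.9030
beam 2: φ=-45°, α=195°
  d=(-0.9659,-0.2588)  start (5,2)  tX=0.7868 tY=0.8887  stride 1/|dx|=1.0353 1/|dy|=3.8637
    cross x-line → (4,2), t=0.7868
    cross y-line → (4,1), t=0.8887
    cross x-line → (3,1), t=1.8221
    cross x-line → (2,1), t=2.8574
    cross x-line → (1,1), t=3.8926
    cross y-line → (1,0), t=4.7524 (wall)
  → r_2 = 4.7524
beam 3: φ=45°, α=285°
  d=(0.2588,-0.9659)  start (5,2)  tX=0.9273 tY=0.2381  stride 1/|dx|=3.8637 1/|dy|=1.0353
    cross y-line → (5,1), t=0.2381
    cross x-line → (6,1), t=0.9273
    cross y-line → (6,0), t=1.2734 (wall)
  → r_3 = 1.2734
beam 4: φ=135°, α=15°
  d=(0.9659,0.2588)  start (5,2)  tX=0.2485 tY=2.9751  stride 1/|dx|=1.0353 1/|dy|=3.8637
    cross x-line → (6,2), t=0.2485
    cross x-line → (7,2), t=1.2837
    cross x-line → (8,2), t=2.3190 (wall)
  → r_4 = 2.3190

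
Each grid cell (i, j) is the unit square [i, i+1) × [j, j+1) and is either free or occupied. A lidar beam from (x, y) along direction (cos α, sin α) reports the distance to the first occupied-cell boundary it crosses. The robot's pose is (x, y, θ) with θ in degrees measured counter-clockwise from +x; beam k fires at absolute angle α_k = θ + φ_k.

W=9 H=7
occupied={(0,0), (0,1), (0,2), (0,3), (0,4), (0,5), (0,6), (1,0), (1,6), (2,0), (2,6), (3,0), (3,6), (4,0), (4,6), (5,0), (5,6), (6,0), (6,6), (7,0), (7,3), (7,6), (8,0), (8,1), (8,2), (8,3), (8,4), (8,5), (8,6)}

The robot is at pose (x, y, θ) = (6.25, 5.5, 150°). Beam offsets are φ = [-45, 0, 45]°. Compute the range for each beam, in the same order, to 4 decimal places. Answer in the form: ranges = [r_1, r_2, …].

beam 1: φ=-45°, α=105°
  dir = (cos 105°, sin 105°) = (-0.2588, 0.9659); from cell (6,5)
  next x-line at t=0.9659, next y-line at t=0.5176; Δt_x=3.8637, Δt_y=1.0353
    y: enter (6,6) at t=0.5176 ← occupied
  → r_1 = 0.5176
beam 2: φ=0°, α=150°
  dir = (cos 150°, sin 150°) = (-0.8660, 0.5000); from cell (6,5)
  next x-line at t=0.2887, next y-line at t=1.0000; Δt_x=1.1547, Δt_y=2.0000
    x: enter (5,5) at t=0.2887
    y: enter (5,6) at t=1.0000 ← occupied
  → r_2 = 1.0000
beam 3: φ=45°, α=195°
  dir = (cos 195°, sin 195°) = (-0.9659, -0.2588); from cell (6,5)
  next x-line at t=0.2588, next y-line at t=1.9319; Δt_x=1.0353, Δt_y=3.8637
    x: enter (5,5) at t=0.2588
    x: enter (4,5) at t=1.2941
    y: enter (4,4) at t=1.9319
    x: enter (3,4) at t=2.3294
    x: enter (2,4) at t=3.3646
    x: enter (1,4) at t=4.3999
    x: enter (0,4) at t=5.4352 ← occupied
  → r_3 = 5.4352

ranges = [0.5176, 1.0000, 5.4352]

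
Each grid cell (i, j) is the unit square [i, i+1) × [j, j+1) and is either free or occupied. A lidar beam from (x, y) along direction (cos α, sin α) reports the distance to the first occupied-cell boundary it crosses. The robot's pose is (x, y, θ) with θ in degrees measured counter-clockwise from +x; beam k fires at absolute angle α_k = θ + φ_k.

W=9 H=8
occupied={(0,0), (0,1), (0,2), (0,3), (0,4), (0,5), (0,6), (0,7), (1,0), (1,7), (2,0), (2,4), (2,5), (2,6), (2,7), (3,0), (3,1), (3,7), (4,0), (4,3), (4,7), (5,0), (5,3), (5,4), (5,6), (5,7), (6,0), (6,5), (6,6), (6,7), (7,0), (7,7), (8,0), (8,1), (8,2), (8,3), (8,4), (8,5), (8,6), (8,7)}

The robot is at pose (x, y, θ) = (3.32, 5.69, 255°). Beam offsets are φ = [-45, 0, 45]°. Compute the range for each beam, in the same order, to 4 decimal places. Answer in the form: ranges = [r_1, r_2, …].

beam 1: φ=-45°, α=210°
  dir = (cos 210°, sin 210°) = (-0.8660, -0.5000); from cell (3,5)
  next x-line at t=0.3695, next y-line at t=1.3800; Δt_x=1.1547, Δt_y=2.0000
    x: enter (2,5) at t=0.3695 ← occupied
  → r_1 = 0.3695
beam 2: φ=0°, α=255°
  dir = (cos 255°, sin 255°) = (-0.2588, -0.9659); from cell (3,5)
  next x-line at t=1.2364, next y-line at t=0.7143; Δt_x=3.8637, Δt_y=1.0353
    y: enter (3,4) at t=0.7143
    x: enter (2,4) at t=1.2364 ← occupied
  → r_2 = 1.2364
beam 3: φ=45°, α=300°
  dir = (cos 300°, sin 300°) = (0.5000, -0.8660); from cell (3,5)
  next x-line at t=1.3600, next y-line at t=0.7967; Δt_x=2.0000, Δt_y=1.1547
    y: enter (3,4) at t=0.7967
    x: enter (4,4) at t=1.3600
    y: enter (4,3) at t=1.9514 ← occupied
  → r_3 = 1.9514

ranges = [0.3695, 1.2364, 1.9514]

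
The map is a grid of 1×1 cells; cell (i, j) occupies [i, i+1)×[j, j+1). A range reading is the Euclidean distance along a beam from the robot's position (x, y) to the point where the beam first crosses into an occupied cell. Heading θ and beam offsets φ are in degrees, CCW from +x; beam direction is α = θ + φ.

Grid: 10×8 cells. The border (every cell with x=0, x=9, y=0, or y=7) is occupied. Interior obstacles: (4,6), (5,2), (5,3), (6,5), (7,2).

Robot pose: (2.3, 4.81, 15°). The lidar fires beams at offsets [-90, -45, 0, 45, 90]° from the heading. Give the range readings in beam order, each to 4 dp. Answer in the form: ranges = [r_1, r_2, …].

ranges = [3.9444, 3.1177, 3.8305, 2.5288, 2.2673]

beam 1: φ=-90°, α=285°
  cosα=0.2588 sinα=-0.9659 | (2,4) | tMaxX 2.7046 tMaxY 0.8386 | tΔX 3.8637 tΔY 1.0353
    t=0.8386 [y] (2,3)
    t=1.8738 [y] (2,2)
    t=2.7046 [x] (3,2)
    t=2.9091 [y] (3,1)
    t=3.9444 [y] (3,0) — stop
  → r_1 = 3.9444
beam 2: φ=-45°, α=330°
  cosα=0.8660 sinα=-0.5000 | (2,4) | tMaxX 0.8083 tMaxY 1.6200 | tΔX 1.1547 tΔY 2.0000
    t=0.8083 [x] (3,4)
    t=1.6200 [y] (3,3)
    t=1.9630 [x] (4,3)
    t=3.1177 [x] (5,3) — stop
  → r_2 = 3.1177
beam 3: φ=0°, α=15°
  cosα=0.9659 sinα=0.2588 | (2,4) | tMaxX 0.7247 tMaxY 0.7341 | tΔX 1.0353 tΔY 3.8637
    t=0.7247 [x] (3,4)
    t=0.7341 [y] (3,5)
    t=1.7600 [x] (4,5)
    t=2.7952 [x] (5,5)
    t=3.8305 [x] (6,5) — stop
  → r_3 = 3.8305
beam 4: φ=45°, α=60°
  cosα=0.5000 sinα=0.8660 | (2,4) | tMaxX 1.4000 tMaxY 0.2194 | tΔX 2.0000 tΔY 1.1547
    t=0.2194 [y] (2,5)
    t=1.3741 [y] (2,6)
    t=1.4000 [x] (3,6)
    t=2.5288 [y] (3,7) — stop
  → r_4 = 2.5288
beam 5: φ=90°, α=105°
  cosα=-0.2588 sinα=0.9659 | (2,4) | tMaxX 1.1591 tMaxY 0.1967 | tΔX 3.8637 tΔY 1.0353
    t=0.1967 [y] (2,5)
    t=1.1591 [x] (1,5)
    t=1.2320 [y] (1,6)
    t=2.2673 [y] (1,7) — stop
  → r_5 = 2.2673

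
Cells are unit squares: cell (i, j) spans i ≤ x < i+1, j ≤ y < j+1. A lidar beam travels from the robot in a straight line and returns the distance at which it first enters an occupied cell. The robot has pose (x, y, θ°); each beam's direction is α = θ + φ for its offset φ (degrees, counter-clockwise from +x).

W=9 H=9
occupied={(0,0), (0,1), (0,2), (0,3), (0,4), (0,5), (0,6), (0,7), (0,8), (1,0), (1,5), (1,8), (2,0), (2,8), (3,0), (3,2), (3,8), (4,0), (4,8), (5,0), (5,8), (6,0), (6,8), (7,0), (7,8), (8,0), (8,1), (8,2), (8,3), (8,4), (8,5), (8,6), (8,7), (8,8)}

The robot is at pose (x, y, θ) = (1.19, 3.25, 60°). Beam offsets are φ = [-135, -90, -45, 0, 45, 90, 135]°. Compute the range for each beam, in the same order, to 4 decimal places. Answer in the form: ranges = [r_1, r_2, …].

ranges = [2.3294, 2.0900, 7.0502, 5.4848, 0.7341, 0.2194, 0.1967]

beam 1: φ=-135°, α=285°
  d=(0.2588,-0.9659)  start (1,3)  tX=3.1296 tY=0.2588  stride 1/|dx|=3.8637 1/|dy|=1.0353
    cross y-line → (1,2), t=0.2588
    cross y-line → (1,1), t=1.2941
    cross y-line → (1,0), t=2.3294 (wall)
  → r_1 = 2.3294
beam 2: φ=-90°, α=330°
  d=(0.8660,-0.5000)  start (1,3)  tX=0.9353 tY=0.5000  stride 1/|dx|=1.1547 1/|dy|=2.0000
    cross y-line → (1,2), t=0.5000
    cross x-line → (2,2), t=0.9353
    cross x-line → (3,2), t=2.0900 (wall)
  → r_2 = 2.0900
beam 3: φ=-45°, α=15°
  d=(0.9659,0.2588)  start (1,3)  tX=0.8386 tY=2.8978  stride 1/|dx|=1.0353 1/|dy|=3.8637
    cross x-line → (2,3), t=0.8386
    cross x-line → (3,3), t=1.8738
    cross y-line → (3,4), t=2.8978
    cross x-line → (4,4), t=2.9091
    cross x-line → (5,4), t=3.9444
    cross x-line → (6,4), t=4.9797
    cross x-line → (7,4), t=6.0150
    cross y-line → (7,5), t=6.7615
    cross x-line → (8,5), t=7.0502 (wall)
  → r_3 = 7.0502
beam 4: φ=0°, α=60°
  d=(0.5000,0.8660)  start (1,3)  tX=1.6200 tY=0.8660  stride 1/|dx|=2.0000 1/|dy|=1.1547
    cross y-line → (1,4), t=0.8660
    cross x-line → (2,4), t=1.6200
    cross y-line → (2,5), t=2.0207
    cross y-line → (2,6), t=3.1754
    cross x-line → (3,6), t=3.6200
    cross y-line → (3,7), t=4.3301
    cross y-line → (3,8), t=5.4848 (wall)
  → r_4 = 5.4848
beam 5: φ=45°, α=105°
  d=(-0.2588,0.9659)  start (1,3)  tX=0.7341 tY=0.7765  stride 1/|dx|=3.8637 1/|dy|=1.0353
    cross x-line → (0,3), t=0.7341 (wall)
  → r_5 = 0.7341
beam 6: φ=90°, α=150°
  d=(-0.8660,0.5000)  start (1,3)  tX=0.2194 tY=1.5000  stride 1/|dx|=1.1547 1/|dy|=2.0000
    cross x-line → (0,3), t=0.2194 (wall)
  → r_6 = 0.2194
beam 7: φ=135°, α=195°
  d=(-0.9659,-0.2588)  start (1,3)  tX=0.1967 tY=0.9659  stride 1/|dx|=1.0353 1/|dy|=3.8637
    cross x-line → (0,3), t=0.1967 (wall)
  → r_7 = 0.1967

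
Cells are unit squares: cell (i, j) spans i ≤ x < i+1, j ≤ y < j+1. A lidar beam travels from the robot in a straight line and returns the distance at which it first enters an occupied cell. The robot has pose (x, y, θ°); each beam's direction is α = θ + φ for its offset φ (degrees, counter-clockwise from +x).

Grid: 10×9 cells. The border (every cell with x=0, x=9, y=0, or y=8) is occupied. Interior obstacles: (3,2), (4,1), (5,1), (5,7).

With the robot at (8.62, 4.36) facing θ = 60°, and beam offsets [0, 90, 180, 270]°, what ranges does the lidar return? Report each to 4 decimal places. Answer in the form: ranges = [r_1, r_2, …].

ranges = [0.7600, 7.2800, 3.8798, 0.4388]

beam 1: φ=0°, α=60°
  d=(0.5000,0.8660)  start (8,4)  tX=0.7600 tY=0.7390  stride 1/|dx|=2.0000 1/|dy|=1.1547
    cross y-line → (8,5), t=0.7390
    cross x-line → (9,5), t=0.7600 (wall)
  → r_1 = 0.7600
beam 2: φ=90°, α=150°
  d=(-0.8660,0.5000)  start (8,4)  tX=0.7159 tY=1.2800  stride 1/|dx|=1.1547 1/|dy|=2.0000
    cross x-line → (7,4), t=0.7159
    cross y-line → (7,5), t=1.2800
    cross x-line → (6,5), t=1.8706
    cross x-line → (5,5), t=3.0253
    cross y-line → (5,6), t=3.2800
    cross x-line → (4,6), t=4.1800
    cross y-line → (4,7), t=5.2800
    cross x-line → (3,7), t=5.3347
    cross x-line → (2,7), t=6.4894
    cross y-line → (2,8), t=7.2800 (wall)
  → r_2 = 7.2800
beam 3: φ=180°, α=240°
  d=(-0.5000,-0.8660)  start (8,4)  tX=1.2400 tY=0.4157  stride 1/|dx|=2.0000 1/|dy|=1.1547
    cross y-line → (8,3), t=0.4157
    cross x-line → (7,3), t=1.2400
    cross y-line → (7,2), t=1.5704
    cross y-line → (7,1), t=2.7251
    cross x-line → (6,1), t=3.2400
    cross y-line → (6,0), t=3.8798 (wall)
  → r_3 = 3.8798
beam 4: φ=270°, α=330°
  d=(0.8660,-0.5000)  start (8,4)  tX=0.4388 tY=0.7200  stride 1/|dx|=1.1547 1/|dy|=2.0000
    cross x-line → (9,4), t=0.4388 (wall)
  → r_4 = 0.4388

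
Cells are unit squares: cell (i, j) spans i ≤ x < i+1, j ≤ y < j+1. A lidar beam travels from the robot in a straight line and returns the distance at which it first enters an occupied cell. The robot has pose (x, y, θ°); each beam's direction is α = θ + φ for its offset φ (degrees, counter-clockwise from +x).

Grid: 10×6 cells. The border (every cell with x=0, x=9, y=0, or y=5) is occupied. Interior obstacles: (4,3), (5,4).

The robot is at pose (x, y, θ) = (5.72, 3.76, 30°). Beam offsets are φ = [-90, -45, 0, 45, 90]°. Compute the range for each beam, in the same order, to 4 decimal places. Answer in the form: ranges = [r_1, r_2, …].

beam 1: φ=-90°, α=300°
  direction (0.5000, -0.8660); cell (5,3); t to first gridline: x 0.5600, y 0.8776 (then +2.0000 / +1.1547)
    (6,3) via x @ 0.5600
    (6,2) via y @ 0.8776
    (6,1) via y @ 2.0323
    (7,1) via x @ 2.5600
    (7,0) via y @ 3.1870  # hit
  → r_1 = 3.1870
beam 2: φ=-45°, α=345°
  direction (0.9659, -0.2588); cell (5,3); t to first gridline: x 0.2899, y 2.9364 (then +1.0353 / +3.8637)
    (6,3) via x @ 0.2899
    (7,3) via x @ 1.3252
    (8,3) via x @ 2.3604
    (8,2) via y @ 2.9364
    (9,2) via x @ 3.3957  # hit
  → r_2 = 3.3957
beam 3: φ=0°, α=30°
  direction (0.8660, 0.5000); cell (5,3); t to first gridline: x 0.3233, y 0.4800 (then +1.1547 / +2.0000)
    (6,3) via x @ 0.3233
    (6,4) via y @ 0.4800
    (7,4) via x @ 1.4780
    (7,5) via y @ 2.4800  # hit
  → r_3 = 2.4800
beam 4: φ=45°, α=75°
  direction (0.2588, 0.9659); cell (5,3); t to first gridline: x 1.0818, y 0.2485 (then +3.8637 / +1.0353)
    (5,4) via y @ 0.2485  # hit
  → r_4 = 0.2485
beam 5: φ=90°, α=120°
  direction (-0.5000, 0.8660); cell (5,3); t to first gridline: x 1.4400, y 0.2771 (then +2.0000 / +1.1547)
    (5,4) via y @ 0.2771  # hit
  → r_5 = 0.2771

ranges = [3.1870, 3.3957, 2.4800, 0.2485, 0.2771]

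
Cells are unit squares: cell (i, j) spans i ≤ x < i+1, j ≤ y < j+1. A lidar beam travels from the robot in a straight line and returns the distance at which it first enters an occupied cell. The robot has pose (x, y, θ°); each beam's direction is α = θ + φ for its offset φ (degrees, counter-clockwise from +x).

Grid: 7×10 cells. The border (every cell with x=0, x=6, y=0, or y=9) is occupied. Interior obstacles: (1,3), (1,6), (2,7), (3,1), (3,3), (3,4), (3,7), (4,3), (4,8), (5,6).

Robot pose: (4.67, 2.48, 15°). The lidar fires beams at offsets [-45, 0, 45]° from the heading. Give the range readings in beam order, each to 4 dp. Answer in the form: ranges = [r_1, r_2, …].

beam 1: φ=-45°, α=330°
  cosα=0.8660 sinα=-0.5000 | (4,2) | tMaxX 0.3811 tMaxY 0.9600 | tΔX 1.1547 tΔY 2.0000
    t=0.3811 [x] (5,2)
    t=0.9600 [y] (5,1)
    t=1.5358 [x] (6,1) — stop
  → r_1 = 1.5358
beam 2: φ=0°, α=15°
  cosα=0.9659 sinα=0.2588 | (4,2) | tMaxX 0.3416 tMaxY 2.0091 | tΔX 1.0353 tΔY 3.8637
    t=0.3416 [x] (5,2)
    t=1.3769 [x] (6,2) — stop
  → r_2 = 1.3769
beam 3: φ=45°, α=60°
  cosα=0.5000 sinα=0.8660 | (4,2) | tMaxX 0.6600 tMaxY 0.6004 | tΔX 2.0000 tΔY 1.1547
    t=0.6004 [y] (4,3) — stop
  → r_3 = 0.6004

ranges = [1.5358, 1.3769, 0.6004]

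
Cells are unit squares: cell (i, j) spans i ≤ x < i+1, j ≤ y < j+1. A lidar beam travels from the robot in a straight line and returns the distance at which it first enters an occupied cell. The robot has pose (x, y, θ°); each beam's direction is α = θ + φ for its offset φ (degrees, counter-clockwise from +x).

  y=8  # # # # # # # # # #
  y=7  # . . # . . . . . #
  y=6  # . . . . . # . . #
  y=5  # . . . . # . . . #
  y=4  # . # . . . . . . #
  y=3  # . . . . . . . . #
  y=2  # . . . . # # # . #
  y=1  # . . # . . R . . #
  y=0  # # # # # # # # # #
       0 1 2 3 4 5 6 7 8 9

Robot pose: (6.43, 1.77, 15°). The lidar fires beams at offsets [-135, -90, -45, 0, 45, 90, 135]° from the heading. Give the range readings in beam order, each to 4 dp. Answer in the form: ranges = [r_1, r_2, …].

ranges = [0.8891, 0.7972, 1.5400, 0.8887, 0.2656, 0.2381, 0.4600]

beam 1: φ=-135°, α=240°
  direction (-0.5000, -0.8660); cell (6,1); t to first gridline: x 0.8600, y 0.8891 (then +2.0000 / +1.1547)
    (5,1) via x @ 0.8600
    (5,0) via y @ 0.8891  # hit
  → r_1 = 0.8891
beam 2: φ=-90°, α=285°
  direction (0.2588, -0.9659); cell (6,1); t to first gridline: x 2.2023, y 0.7972 (then +3.8637 / +1.0353)
    (6,0) via y @ 0.7972  # hit
  → r_2 = 0.7972
beam 3: φ=-45°, α=330°
  direction (0.8660, -0.5000); cell (6,1); t to first gridline: x 0.6582, y 1.5400 (then +1.1547 / +2.0000)
    (7,1) via x @ 0.6582
    (7,0) via y @ 1.5400  # hit
  → r_3 = 1.5400
beam 4: φ=0°, α=15°
  direction (0.9659, 0.2588); cell (6,1); t to first gridline: x 0.5901, y 0.8887 (then +1.0353 / +3.8637)
    (7,1) via x @ 0.5901
    (7,2) via y @ 0.8887  # hit
  → r_4 = 0.8887
beam 5: φ=45°, α=60°
  direction (0.5000, 0.8660); cell (6,1); t to first gridline: x 1.1400, y 0.2656 (then +2.0000 / +1.1547)
    (6,2) via y @ 0.2656  # hit
  → r_5 = 0.2656
beam 6: φ=90°, α=105°
  direction (-0.2588, 0.9659); cell (6,1); t to first gridline: x 1.6614, y 0.2381 (then +3.8637 / +1.0353)
    (6,2) via y @ 0.2381  # hit
  → r_6 = 0.2381
beam 7: φ=135°, α=150°
  direction (-0.8660, 0.5000); cell (6,1); t to first gridline: x 0.4965, y 0.4600 (then +1.1547 / +2.0000)
    (6,2) via y @ 0.4600  # hit
  → r_7 = 0.4600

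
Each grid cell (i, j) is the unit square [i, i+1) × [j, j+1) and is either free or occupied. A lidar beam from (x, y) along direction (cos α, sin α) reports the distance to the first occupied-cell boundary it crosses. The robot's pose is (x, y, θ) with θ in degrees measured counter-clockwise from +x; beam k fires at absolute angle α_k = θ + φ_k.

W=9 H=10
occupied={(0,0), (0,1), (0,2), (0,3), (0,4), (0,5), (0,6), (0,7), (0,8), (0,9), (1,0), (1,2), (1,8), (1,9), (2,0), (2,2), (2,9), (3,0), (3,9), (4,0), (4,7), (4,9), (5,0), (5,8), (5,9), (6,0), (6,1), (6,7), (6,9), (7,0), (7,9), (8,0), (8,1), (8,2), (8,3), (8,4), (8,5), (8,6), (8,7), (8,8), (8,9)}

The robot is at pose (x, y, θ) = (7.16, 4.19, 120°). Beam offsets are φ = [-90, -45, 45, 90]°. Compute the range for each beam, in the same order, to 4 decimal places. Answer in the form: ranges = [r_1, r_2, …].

beam 1: φ=-90°, α=30°
  d=(0.8660,0.5000)  start (7,4)  tX=0.9699 tY=1.6200  stride 1/|dx|=1.1547 1/|dy|=2.0000
    cross x-line → (8,4), t=0.9699 (wall)
  → r_1 = 0.9699
beam 2: φ=-45°, α=75°
  d=(0.2588,0.9659)  start (7,4)  tX=3.2455 tY=0.8386  stride 1/|dx|=3.8637 1/|dy|=1.0353
    cross y-line → (7,5), t=0.8386
    cross y-line → (7,6), t=1.8738
    cross y-line → (7,7), t=2.9091
    cross x-line → (8,7), t=3.2455 (wall)
  → r_2 = 3.2455
beam 3: φ=45°, α=165°
  d=(-0.9659,0.2588)  start (7,4)  tX=0.1656 tY=3.1296  stride 1/|dx|=1.0353 1/|dy|=3.8637
    cross x-line → (6,4), t=0.1656
    cross x-line → (5,4), t=1.2009
    cross x-line → (4,4), t=2.2362
    cross y-line → (4,5), t=3.1296
    cross x-line → (3,5), t=3.2715
    cross x-line → (2,5), t=4.3067
    cross x-line → (1,5), t=5.3420
    cross x-line → (0,5), t=6.3773 (wall)
  → r_3 = 6.3773
beam 4: φ=90°, α=210°
  d=(-0.8660,-0.5000)  start (7,4)  tX=0.1848 tY=0.3800  stride 1/|dx|=1.1547 1/|dy|=2.0000
    cross x-line → (6,4), t=0.1848
    cross y-line → (6,3), t=0.3800
    cross x-line → (5,3), t=1.3395
    cross y-line → (5,2), t=2.3800
    cross x-line → (4,2), t=2.4942
    cross x-line → (3,2), t=3.6489
    cross y-line → (3,1), t=4.3800
    cross x-line → (2,1), t=4.8036
    cross x-line → (1,1), t=5.9583
    cross y-line → (1,0), t=6.3800 (wall)
  → r_4 = 6.3800

ranges = [0.9699, 3.2455, 6.3773, 6.3800]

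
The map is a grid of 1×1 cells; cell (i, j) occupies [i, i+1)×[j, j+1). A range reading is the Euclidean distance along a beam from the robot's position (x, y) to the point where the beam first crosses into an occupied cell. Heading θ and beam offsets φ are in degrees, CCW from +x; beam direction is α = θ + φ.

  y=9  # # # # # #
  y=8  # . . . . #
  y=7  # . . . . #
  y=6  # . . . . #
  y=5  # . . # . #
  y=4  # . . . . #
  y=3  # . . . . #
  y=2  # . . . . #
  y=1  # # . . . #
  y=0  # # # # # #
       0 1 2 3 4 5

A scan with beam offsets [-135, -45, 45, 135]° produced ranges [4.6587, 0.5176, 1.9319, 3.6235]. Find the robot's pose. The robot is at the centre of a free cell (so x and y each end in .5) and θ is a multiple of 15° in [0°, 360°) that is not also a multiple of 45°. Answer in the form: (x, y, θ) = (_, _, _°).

(x, y, θ) = (1.5, 4.5, 210°)

Enumerate (i+0.5, j+0.5, θ) over the 30 free cells and 16 admissible headings. For each, cast all 4 beams and compare to the given ranges.
  (1.5, 8.5, 195°): beam 1 = 0.5774 ≠ 4.6587 ✗
  (4.5, 4.5, 165°): beam 1 = 0.5774 ≠ 4.6587 ✗
  (4.5, 7.5, 330°): beam 1 = 3.6235 ≠ 4.6587 ✗
  (2.5, 4.5, 15°): beam 1 = 2.8868 ≠ 4.6587 ✗
  (1.5, 6.5, 300°): beam 1 = 0.5176 ≠ 4.6587 ✗
  …
  (1.5, 4.5, 210°): r_1=4.6587, r_2=0.5176, r_3=1.9319, r_4=3.6235 — all match ✓
Only this pose fits every beam.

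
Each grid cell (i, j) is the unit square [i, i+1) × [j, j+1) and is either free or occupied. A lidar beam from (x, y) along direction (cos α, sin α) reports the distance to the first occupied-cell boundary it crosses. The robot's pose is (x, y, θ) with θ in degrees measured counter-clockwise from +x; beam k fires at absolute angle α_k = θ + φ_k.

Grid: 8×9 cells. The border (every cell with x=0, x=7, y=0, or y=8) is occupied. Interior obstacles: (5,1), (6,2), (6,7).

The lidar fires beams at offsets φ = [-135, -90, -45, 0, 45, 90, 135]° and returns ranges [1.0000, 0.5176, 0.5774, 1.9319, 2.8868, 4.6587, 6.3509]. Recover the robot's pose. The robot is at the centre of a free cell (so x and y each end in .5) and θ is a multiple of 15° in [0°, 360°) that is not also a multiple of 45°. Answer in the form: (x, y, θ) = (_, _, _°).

(x, y, θ) = (1.5, 3.5, 255°)

The pose lattice has 39·16 = 624 candidates. Test each by forward raycasting.
  (1.5, 7.5, 285°): beam 1 = 0.5774 ≠ 1.0000 ✗
  (2.5, 1.5, 255°): beam 1 = 3.0000 ≠ 1.0000 ✗
  (4.5, 5.5, 285°): beam 1 = 4.0415 ≠ 1.0000 ✗
  (6.5, 1.5, 150°): beam 1 = 0.5176 ≠ 1.0000 ✗
  (4.5, 2.5, 300°): beam 1 = 3.6235 ≠ 1.0000 ✗
  …
  (1.5, 3.5, 255°): r_1=1.0000, r_2=0.5176, r_3=0.5774, r_4=1.9319, r_5=2.8868, r_6=4.6587, r_7=6.3509 — all match ✓
Only this pose fits every beam.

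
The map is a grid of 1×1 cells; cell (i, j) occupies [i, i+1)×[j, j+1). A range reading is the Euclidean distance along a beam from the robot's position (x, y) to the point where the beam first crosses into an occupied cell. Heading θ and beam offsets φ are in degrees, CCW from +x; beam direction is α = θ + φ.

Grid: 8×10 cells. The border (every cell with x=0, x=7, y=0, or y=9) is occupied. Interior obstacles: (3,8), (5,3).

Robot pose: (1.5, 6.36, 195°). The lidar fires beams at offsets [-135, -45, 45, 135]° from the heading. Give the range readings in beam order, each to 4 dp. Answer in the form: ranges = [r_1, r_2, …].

ranges = [3.0000, 0.5774, 1.0000, 4.7200]

beam 1: φ=-135°, α=60°
  dir = (cos 60°, sin 60°) = (0.5000, 0.8660); from cell (1,6)
  next x-line at t=1.0000, next y-line at t=0.7390; Δt_x=2.0000, Δt_y=1.1547
    y: enter (1,7) at t=0.7390
    x: enter (2,7) at t=1.0000
    y: enter (2,8) at t=1.8937
    x: enter (3,8) at t=3.0000 ← occupied
  → r_1 = 3.0000
beam 2: φ=-45°, α=150°
  dir = (cos 150°, sin 150°) = (-0.8660, 0.5000); from cell (1,6)
  next x-line at t=0.5774, next y-line at t=1.2800; Δt_x=1.1547, Δt_y=2.0000
    x: enter (0,6) at t=0.5774 ← occupied
  → r_2 = 0.5774
beam 3: φ=45°, α=240°
  dir = (cos 240°, sin 240°) = (-0.5000, -0.8660); from cell (1,6)
  next x-line at t=1.0000, next y-line at t=0.4157; Δt_x=2.0000, Δt_y=1.1547
    y: enter (1,5) at t=0.4157
    x: enter (0,5) at t=1.0000 ← occupied
  → r_3 = 1.0000
beam 4: φ=135°, α=330°
  dir = (cos 330°, sin 330°) = (0.8660, -0.5000); from cell (1,6)
  next x-line at t=0.5774, next y-line at t=0.7200; Δt_x=1.1547, Δt_y=2.0000
    x: enter (2,6) at t=0.5774
    y: enter (2,5) at t=0.7200
    x: enter (3,5) at t=1.7321
    y: enter (3,4) at t=2.7200
    x: enter (4,4) at t=2.8868
    x: enter (5,4) at t=4.0415
    y: enter (5,3) at t=4.7200 ← occupied
  → r_4 = 4.7200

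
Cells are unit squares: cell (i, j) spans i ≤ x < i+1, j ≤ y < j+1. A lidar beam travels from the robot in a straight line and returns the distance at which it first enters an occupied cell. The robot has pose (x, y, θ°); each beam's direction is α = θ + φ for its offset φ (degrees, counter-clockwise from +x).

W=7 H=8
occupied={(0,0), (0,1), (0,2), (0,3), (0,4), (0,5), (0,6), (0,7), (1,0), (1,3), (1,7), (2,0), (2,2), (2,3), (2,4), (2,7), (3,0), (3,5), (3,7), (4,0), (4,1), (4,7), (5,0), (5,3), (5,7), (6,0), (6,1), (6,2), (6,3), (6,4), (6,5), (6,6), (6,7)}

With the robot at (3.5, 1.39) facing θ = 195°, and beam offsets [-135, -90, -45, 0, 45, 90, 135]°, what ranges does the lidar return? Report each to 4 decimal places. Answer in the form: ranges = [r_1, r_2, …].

beam 1: φ=-135°, α=60°
  d=(0.5000,0.8660)  start (3,1)  tX=1.0000 tY=0.7044  stride 1/|dx|=2.0000 1/|dy|=1.1547
    cross y-line → (3,2), t=0.7044
    cross x-line → (4,2), t=1.0000
    cross y-line → (4,3), t=1.8591
    cross x-line → (5,3), t=3.0000 (wall)
  → r_1 = 3.0000
beam 2: φ=-90°, α=105°
  d=(-0.2588,0.9659)  start (3,1)  tX=1.9319 tY=0.6315  stride 1/|dx|=3.8637 1/|dy|=1.0353
    cross y-line → (3,2), t=0.6315
    cross y-line → (3,3), t=1.6668
    cross x-line → (2,3), t=1.9319 (wall)
  → r_2 = 1.9319
beam 3: φ=-45°, α=150°
  d=(-0.8660,0.5000)  start (3,1)  tX=0.5774 tY=1.2200  stride 1/|dx|=1.1547 1/|dy|=2.0000
    cross x-line → (2,1), t=0.5774
    cross y-line → (2,2), t=1.2200 (wall)
  → r_3 = 1.2200
beam 4: φ=0°, α=195°
  d=(-0.9659,-0.2588)  start (3,1)  tX=0.5176 tY=1.5068  stride 1/|dx|=1.0353 1/|dy|=3.8637
    cross x-line → (2,1), t=0.5176
    cross y-line → (2,0), t=1.5068 (wall)
  → r_4 = 1.5068
beam 5: φ=45°, α=240°
  d=(-0.5000,-0.8660)  start (3,1)  tX=1.0000 tY=0.4503  stride 1/|dx|=2.0000 1/|dy|=1.1547
    cross y-line → (3,0), t=0.4503 (wall)
  → r_5 = 0.4503
beam 6: φ=90°, α=285°
  d=(0.2588,-0.9659)  start (3,1)  tX=1.9319 tY=0.4038  stride 1/|dx|=3.8637 1/|dy|=1.0353
    cross y-line → (3,0), t=0.4038 (wall)
  → r_6 = 0.4038
beam 7: φ=135°, α=330°
  d=(0.8660,-0.5000)  start (3,1)  tX=0.5774 tY=0.7800  stride 1/|dx|=1.1547 1/|dy|=2.0000
    cross x-line → (4,1), t=0.5774 (wall)
  → r_7 = 0.5774

ranges = [3.0000, 1.9319, 1.2200, 1.5068, 0.4503, 0.4038, 0.5774]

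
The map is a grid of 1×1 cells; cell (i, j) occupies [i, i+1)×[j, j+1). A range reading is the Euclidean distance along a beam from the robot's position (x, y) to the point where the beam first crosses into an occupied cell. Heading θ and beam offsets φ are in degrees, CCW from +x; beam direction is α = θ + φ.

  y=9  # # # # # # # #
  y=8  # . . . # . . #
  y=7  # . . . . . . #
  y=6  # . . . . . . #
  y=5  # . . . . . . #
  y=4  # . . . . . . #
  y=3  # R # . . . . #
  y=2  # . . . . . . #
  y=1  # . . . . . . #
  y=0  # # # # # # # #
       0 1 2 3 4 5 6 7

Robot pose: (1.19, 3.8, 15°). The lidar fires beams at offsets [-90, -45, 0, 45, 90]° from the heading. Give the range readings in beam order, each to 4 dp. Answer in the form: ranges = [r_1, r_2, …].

ranges = [2.8988, 0.9353, 6.0150, 5.6200, 0.7341]

beam 1: φ=-90°, α=285°
  d=(0.2588,-0.9659)  start (1,3)  tX=3.1296 tY=0.8282  stride 1/|dx|=3.8637 1/|dy|=1.0353
    cross y-line → (1,2), t=0.8282
    cross y-line → (1,1), t=1.8635
    cross y-line → (1,0), t=2.8988 (wall)
  → r_1 = 2.8988
beam 2: φ=-45°, α=330°
  d=(0.8660,-0.5000)  start (1,3)  tX=0.9353 tY=1.6000  stride 1/|dx|=1.1547 1/|dy|=2.0000
    cross x-line → (2,3), t=0.9353 (wall)
  → r_2 = 0.9353
beam 3: φ=0°, α=15°
  d=(0.9659,0.2588)  start (1,3)  tX=0.8386 tY=0.7727  stride 1/|dx|=1.0353 1/|dy|=3.8637
    cross y-line → (1,4), t=0.7727
    cross x-line → (2,4), t=0.8386
    cross x-line → (3,4), t=1.8738
    cross x-line → (4,4), t=2.9091
    cross x-line → (5,4), t=3.9444
    cross y-line → (5,5), t=4.6364
    cross x-line → (6,5), t=4.9797
    cross x-line → (7,5), t=6.0150 (wall)
  → r_3 = 6.0150
beam 4: φ=45°, α=60°
  d=(0.5000,0.8660)  start (1,3)  tX=1.6200 tY=0.2309  stride 1/|dx|=2.0000 1/|dy|=1.1547
    cross y-line → (1,4), t=0.2309
    cross y-line → (1,5), t=1.3856
    cross x-line → (2,5), t=1.6200
    cross y-line → (2,6), t=2.5403
    cross x-line → (3,6), t=3.6200
    cross y-line → (3,7), t=3.6950
    cross y-line → (3,8), t=4.8497
    cross x-line → (4,8), t=5.6200 (wall)
  → r_4 = 5.6200
beam 5: φ=90°, α=105°
  d=(-0.2588,0.9659)  start (1,3)  tX=0.7341 tY=0.2071  stride 1/|dx|=3.8637 1/|dy|=1.0353
    cross y-line → (1,4), t=0.2071
    cross x-line → (0,4), t=0.7341 (wall)
  → r_5 = 0.7341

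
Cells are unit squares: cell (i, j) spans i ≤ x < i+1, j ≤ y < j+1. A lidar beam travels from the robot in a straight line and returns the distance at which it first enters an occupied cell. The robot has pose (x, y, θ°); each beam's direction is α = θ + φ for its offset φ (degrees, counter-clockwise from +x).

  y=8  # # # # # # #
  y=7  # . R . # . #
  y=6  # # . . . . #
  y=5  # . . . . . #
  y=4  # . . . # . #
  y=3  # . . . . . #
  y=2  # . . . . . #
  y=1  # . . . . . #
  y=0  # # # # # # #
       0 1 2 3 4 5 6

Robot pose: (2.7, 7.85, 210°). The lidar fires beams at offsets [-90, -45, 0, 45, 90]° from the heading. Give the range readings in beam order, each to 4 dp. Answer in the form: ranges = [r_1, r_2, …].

beam 1: φ=-90°, α=120°
  cosα=-0.5000 sinα=0.8660 | (2,7) | tMaxX 1.4000 tMaxY 0.1732 | tΔX 2.0000 tΔY 1.1547
    t=0.1732 [y] (2,8) — stop
  → r_1 = 0.1732
beam 2: φ=-45°, α=165°
  cosα=-0.9659 sinα=0.2588 | (2,7) | tMaxX 0.7247 tMaxY 0.5796 | tΔX 1.0353 tΔY 3.8637
    t=0.5796 [y] (2,8) — stop
  → r_2 = 0.5796
beam 3: φ=0°, α=210°
  cosα=-0.8660 sinα=-0.5000 | (2,7) | tMaxX 0.8083 tMaxY 1.7000 | tΔX 1.1547 tΔY 2.0000
    t=0.8083 [x] (1,7)
    t=1.7000 [y] (1,6) — stop
  → r_3 = 1.7000
beam 4: φ=45°, α=255°
  cosα=-0.2588 sinα=-0.9659 | (2,7) | tMaxX 2.7046 tMaxY 0.8800 | tΔX 3.8637 tΔY 1.0353
    t=0.8800 [y] (2,6)
    t=1.9153 [y] (2,5)
    t=2.7046 [x] (1,5)
    t=2.9505 [y] (1,4)
    t=3.9858 [y] (1,3)
    t=5.0211 [y] (1,2)
    t=6.0564 [y] (1,1)
    t=6.5683 [x] (0,1) — stop
  → r_4 = 6.5683
beam 5: φ=90°, α=300°
  cosα=0.5000 sinα=-0.8660 | (2,7) | tMaxX 0.6000 tMaxY 0.9815 | tΔX 2.0000 tΔY 1.1547
    t=0.6000 [x] (3,7)
    t=0.9815 [y] (3,6)
    t=2.1362 [y] (3,5)
    t=2.6000 [x] (4,5)
    t=3.2909 [y] (4,4) — stop
  → r_5 = 3.2909

ranges = [0.1732, 0.5796, 1.7000, 6.5683, 3.2909]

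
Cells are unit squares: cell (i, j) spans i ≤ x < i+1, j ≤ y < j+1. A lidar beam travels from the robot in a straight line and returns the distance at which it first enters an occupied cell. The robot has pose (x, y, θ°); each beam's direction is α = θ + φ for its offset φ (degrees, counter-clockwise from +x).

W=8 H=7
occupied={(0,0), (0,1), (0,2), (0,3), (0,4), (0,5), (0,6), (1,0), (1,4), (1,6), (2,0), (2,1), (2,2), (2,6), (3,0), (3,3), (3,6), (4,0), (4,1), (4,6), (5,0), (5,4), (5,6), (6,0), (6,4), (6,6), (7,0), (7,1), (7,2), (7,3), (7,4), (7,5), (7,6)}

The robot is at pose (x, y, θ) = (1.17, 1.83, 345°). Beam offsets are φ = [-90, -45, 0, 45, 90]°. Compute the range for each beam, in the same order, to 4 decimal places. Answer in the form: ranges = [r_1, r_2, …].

beam 1: φ=-90°, α=255°
  direction (-0.2588, -0.9659); cell (1,1); t to first gridline: x 0.6568, y 0.8593 (then +3.8637 / +1.0353)
    (0,1) via x @ 0.6568  # hit
  → r_1 = 0.6568
beam 2: φ=-45°, α=300°
  direction (0.5000, -0.8660); cell (1,1); t to first gridline: x 1.6600, y 0.9584 (then +2.0000 / +1.1547)
    (1,0) via y @ 0.9584  # hit
  → r_2 = 0.9584
beam 3: φ=0°, α=345°
  direction (0.9659, -0.2588); cell (1,1); t to first gridline: x 0.8593, y 3.2069 (then +1.0353 / +3.8637)
    (2,1) via x @ 0.8593  # hit
  → r_3 = 0.8593
beam 4: φ=45°, α=30°
  direction (0.8660, 0.5000); cell (1,1); t to first gridline: x 0.9584, y 0.3400 (then +1.1547 / +2.0000)
    (1,2) via y @ 0.3400
    (2,2) via x @ 0.9584  # hit
  → r_4 = 0.9584
beam 5: φ=90°, α=75°
  direction (0.2588, 0.9659); cell (1,1); t to first gridline: x 3.2069, y 0.1760 (then +3.8637 / +1.0353)
    (1,2) via y @ 0.1760
    (1,3) via y @ 1.2113
    (1,4) via y @ 2.2465  # hit
  → r_5 = 2.2465

ranges = [0.6568, 0.9584, 0.8593, 0.9584, 2.2465]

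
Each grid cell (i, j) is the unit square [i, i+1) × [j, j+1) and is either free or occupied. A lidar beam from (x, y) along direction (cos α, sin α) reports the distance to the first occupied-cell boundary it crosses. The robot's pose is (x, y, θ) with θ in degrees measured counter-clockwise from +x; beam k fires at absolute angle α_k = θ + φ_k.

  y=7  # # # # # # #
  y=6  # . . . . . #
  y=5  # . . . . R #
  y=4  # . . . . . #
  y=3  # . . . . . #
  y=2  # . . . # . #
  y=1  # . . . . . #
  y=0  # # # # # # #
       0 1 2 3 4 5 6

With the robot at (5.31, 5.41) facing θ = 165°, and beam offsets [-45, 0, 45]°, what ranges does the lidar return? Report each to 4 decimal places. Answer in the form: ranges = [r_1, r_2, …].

ranges = [1.8360, 4.4620, 4.9768]

beam 1: φ=-45°, α=120°
  cosα=-0.5000 sinα=0.8660 | (5,5) | tMaxX 0.6200 tMaxY 0.6813 | tΔX 2.0000 tΔY 1.1547
    t=0.6200 [x] (4,5)
    t=0.6813 [y] (4,6)
    t=1.8360 [y] (4,7) — stop
  → r_1 = 1.8360
beam 2: φ=0°, α=165°
  cosα=-0.9659 sinα=0.2588 | (5,5) | tMaxX 0.3209 tMaxY 2.2796 | tΔX 1.0353 tΔY 3.8637
    t=0.3209 [x] (4,5)
    t=1.3562 [x] (3,5)
    t=2.2796 [y] (3,6)
    t=2.3915 [x] (2,6)
    t=3.4268 [x] (1,6)
    t=4.4620 [x] (0,6) — stop
  → r_2 = 4.4620
beam 3: φ=45°, α=210°
  cosα=-0.8660 sinα=-0.5000 | (5,5) | tMaxX 0.3580 tMaxY 0.8200 | tΔX 1.1547 tΔY 2.0000
    t=0.3580 [x] (4,5)
    t=0.8200 [y] (4,4)
    t=1.5127 [x] (3,4)
    t=2.6674 [x] (2,4)
    t=2.8200 [y] (2,3)
    t=3.8221 [x] (1,3)
    t=4.8200 [y] (1,2)
    t=4.9768 [x] (0,2) — stop
  → r_3 = 4.9768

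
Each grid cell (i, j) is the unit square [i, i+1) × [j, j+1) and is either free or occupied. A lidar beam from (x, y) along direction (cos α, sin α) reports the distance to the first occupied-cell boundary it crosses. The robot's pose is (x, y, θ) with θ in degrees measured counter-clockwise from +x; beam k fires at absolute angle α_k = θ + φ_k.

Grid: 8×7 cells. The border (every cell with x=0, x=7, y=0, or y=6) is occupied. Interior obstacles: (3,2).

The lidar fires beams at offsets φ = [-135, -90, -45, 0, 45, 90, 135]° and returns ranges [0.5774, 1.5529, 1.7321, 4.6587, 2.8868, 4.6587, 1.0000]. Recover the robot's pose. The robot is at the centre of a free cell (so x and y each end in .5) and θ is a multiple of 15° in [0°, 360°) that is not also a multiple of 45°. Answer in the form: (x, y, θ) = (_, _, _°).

(x, y, θ) = (2.5, 5.5, 255°)

The pose lattice has 29·16 = 464 candidates. Test each by forward raycasting.
  (4.5, 2.5, 120°): beam 1 = 2.5882 ≠ 0.5774 ✗
  (6.5, 4.5, 300°): beam 1 = 5.6940 ≠ 0.5774 ✗
  (3.5, 1.5, 120°): beam 1 = 1.9319 ≠ 0.5774 ✗
  (4.5, 1.5, 165°): beam 1 = 2.8868 ≠ 0.5774 ✗
  …
  (2.5, 5.5, 255°): r_1=0.5774, r_2=1.5529, r_3=1.7321, r_4=4.6587, r_5=2.8868, r_6=4.6587, r_7=1.0000 — all match ✓
Only this pose fits every beam.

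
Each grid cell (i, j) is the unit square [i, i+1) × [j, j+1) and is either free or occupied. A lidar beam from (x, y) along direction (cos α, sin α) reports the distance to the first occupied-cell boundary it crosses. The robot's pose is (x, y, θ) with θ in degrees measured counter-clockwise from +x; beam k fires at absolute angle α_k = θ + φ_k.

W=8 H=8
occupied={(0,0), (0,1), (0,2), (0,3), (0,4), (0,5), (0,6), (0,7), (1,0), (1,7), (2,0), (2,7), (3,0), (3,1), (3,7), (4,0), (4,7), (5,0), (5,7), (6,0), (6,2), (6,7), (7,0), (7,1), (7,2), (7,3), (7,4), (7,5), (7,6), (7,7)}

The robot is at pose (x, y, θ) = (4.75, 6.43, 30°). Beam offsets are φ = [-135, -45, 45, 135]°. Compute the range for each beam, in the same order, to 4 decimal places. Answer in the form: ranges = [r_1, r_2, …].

beam 1: φ=-135°, α=255°
  d=(-0.2588,-0.9659)  start (4,6)  tX=2.8978 tY=0.4452  stride 1/|dx|=3.8637 1/|dy|=1.0353
    cross y-line → (4,5), t=0.4452
    cross y-line → (4,4), t=1.4804
    cross y-line → (4,3), t=2.5157
    cross x-line → (3,3), t=2.8978
    cross y-line → (3,2), t=3.5510
    cross y-line → (3,1), t=4.5863 (wall)
  → r_1 = 4.5863
beam 2: φ=-45°, α=345°
  d=(0.9659,-0.2588)  start (4,6)  tX=0.2588 tY=1.6614  stride 1/|dx|=1.0353 1/|dy|=3.8637
    cross x-line → (5,6), t=0.2588
    cross x-line → (6,6), t=1.2941
    cross y-line → (6,5), t=1.6614
    cross x-line → (7,5), t=2.3294 (wall)
  → r_2 = 2.3294
beam 3: φ=45°, α=75°
  d=(0.2588,0.9659)  start (4,6)  tX=0.9659 tY=0.5901  stride 1/|dx|=3.8637 1/|dy|=1.0353
    cross y-line → (4,7), t=0.5901 (wall)
  → r_3 = 0.5901
beam 4: φ=135°, α=165°
  d=(-0.9659,0.2588)  start (4,6)  tX=0.7765 tY=2.2023  stride 1/|dx|=1.0353 1/|dy|=3.8637
    cross x-line → (3,6), t=0.7765
    cross x-line → (2,6), t=1.8117
    cross y-line → (2,7), t=2.2023 (wall)
  → r_4 = 2.2023

ranges = [4.5863, 2.3294, 0.5901, 2.2023]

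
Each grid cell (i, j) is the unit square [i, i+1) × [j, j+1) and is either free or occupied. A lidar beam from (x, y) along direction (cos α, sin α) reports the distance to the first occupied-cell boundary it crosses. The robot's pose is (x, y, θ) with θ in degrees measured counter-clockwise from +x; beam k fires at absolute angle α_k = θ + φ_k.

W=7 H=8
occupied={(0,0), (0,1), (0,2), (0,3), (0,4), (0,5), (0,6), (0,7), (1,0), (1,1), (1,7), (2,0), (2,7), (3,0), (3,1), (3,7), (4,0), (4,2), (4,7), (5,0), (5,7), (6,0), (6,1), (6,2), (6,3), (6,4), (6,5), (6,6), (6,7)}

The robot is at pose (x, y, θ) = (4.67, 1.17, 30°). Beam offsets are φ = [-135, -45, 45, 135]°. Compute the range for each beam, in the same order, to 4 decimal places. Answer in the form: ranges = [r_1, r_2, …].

beam 1: φ=-135°, α=255°
  cosα=-0.2588 sinα=-0.9659 | (4,1) | tMaxX 2.5887 tMaxY 0.1760 | tΔX 3.8637 tΔY 1.0353
    t=0.1760 [y] (4,0) — stop
  → r_1 = 0.1760
beam 2: φ=-45°, α=345°
  cosα=0.9659 sinα=-0.2588 | (4,1) | tMaxX 0.3416 tMaxY 0.6568 | tΔX 1.0353 tΔY 3.8637
    t=0.3416 [x] (5,1)
    t=0.6568 [y] (5,0) — stop
  → r_2 = 0.6568
beam 3: φ=45°, α=75°
  cosα=0.2588 sinα=0.9659 | (4,1) | tMaxX 1.2750 tMaxY 0.8593 | tΔX 3.8637 tΔY 1.0353
    t=0.8593 [y] (4,2) — stop
  → r_3 = 0.8593
beam 4: φ=135°, α=165°
  cosα=-0.9659 sinα=0.2588 | (4,1) | tMaxX 0.6936 tMaxY 3.2069 | tΔX 1.0353 tΔY 3.8637
    t=0.6936 [x] (3,1) — stop
  → r_4 = 0.6936

ranges = [0.1760, 0.6568, 0.8593, 0.6936]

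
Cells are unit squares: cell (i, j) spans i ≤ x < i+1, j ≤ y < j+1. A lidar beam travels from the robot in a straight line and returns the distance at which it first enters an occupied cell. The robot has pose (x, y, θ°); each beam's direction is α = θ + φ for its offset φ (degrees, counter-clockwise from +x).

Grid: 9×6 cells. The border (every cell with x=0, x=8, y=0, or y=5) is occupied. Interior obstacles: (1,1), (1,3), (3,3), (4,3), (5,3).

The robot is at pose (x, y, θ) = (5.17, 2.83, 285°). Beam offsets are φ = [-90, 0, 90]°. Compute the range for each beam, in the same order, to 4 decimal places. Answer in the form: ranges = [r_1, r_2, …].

ranges = [3.2818, 1.8946, 0.6568]

beam 1: φ=-90°, α=195°
  cosα=-0.9659 sinα=-0.2588 | (5,2) | tMaxX 0.1760 tMaxY 3.2069 | tΔX 1.0353 tΔY 3.8637
    t=0.1760 [x] (4,2)
    t=1.2113 [x] (3,2)
    t=2.2465 [x] (2,2)
    t=3.2069 [y] (2,1)
    t=3.2818 [x] (1,1) — stop
  → r_1 = 3.2818
beam 2: φ=0°, α=285°
  cosα=0.2588 sinα=-0.9659 | (5,2) | tMaxX 3.2069 tMaxY 0.8593 | tΔX 3.8637 tΔY 1.0353
    t=0.8593 [y] (5,1)
    t=1.8946 [y] (5,0) — stop
  → r_2 = 1.8946
beam 3: φ=90°, α=15°
  cosα=0.9659 sinα=0.2588 | (5,2) | tMaxX 0.8593 tMaxY 0.6568 | tΔX 1.0353 tΔY 3.8637
    t=0.6568 [y] (5,3) — stop
  → r_3 = 0.6568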